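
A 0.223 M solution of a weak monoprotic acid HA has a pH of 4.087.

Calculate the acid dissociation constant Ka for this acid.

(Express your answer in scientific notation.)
K_a = 3.01e-08

[H⁺] = 10^(−pH) = 10^(−4.087) = 8.185e-05 M. For HA ⇌ H⁺ + A⁻, Ka = x²/(C − x) = (8.185e-05)²/(0.223 − 8.185e-05) = 3.01e-08.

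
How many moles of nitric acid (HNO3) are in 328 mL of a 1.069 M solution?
Moles = Molarity × Volume (L)
Moles = 1.069 M × 0.328 L = 0.3506 mol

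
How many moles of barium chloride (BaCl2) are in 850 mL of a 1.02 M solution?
Moles = Molarity × Volume (L)
Moles = 1.02 M × 0.85 L = 0.867 mol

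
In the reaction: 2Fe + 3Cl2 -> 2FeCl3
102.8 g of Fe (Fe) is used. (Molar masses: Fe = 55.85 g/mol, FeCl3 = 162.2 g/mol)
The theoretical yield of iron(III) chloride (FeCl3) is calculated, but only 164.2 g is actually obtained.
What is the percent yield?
Moles of Fe = 102.8 g ÷ 55.85 g/mol = 1.84064 mol
Mole ratio: 2 mol FeCl3 / 2 mol Fe
Moles of FeCl3 = 1.84064 × (2/2) = 1.84064 mol
Theoretical yield = 1.84064 mol × 162.2 g/mol = 298.55 g
Actual yield = 164.2 g
Percent yield = (164.2 / 298.55) × 100% = 55.0%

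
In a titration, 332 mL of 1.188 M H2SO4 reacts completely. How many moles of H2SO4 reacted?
Moles = Molarity × Volume (L)
Moles = 1.188 M × 0.332 L = 0.3944 mol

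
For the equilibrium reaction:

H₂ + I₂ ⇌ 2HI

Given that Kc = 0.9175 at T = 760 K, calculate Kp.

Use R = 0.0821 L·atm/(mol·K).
K_p = 0.9175

Δn = (moles gaseous products) − (moles gaseous reactants) = 0
T = 760 K; RT = 0.0821 × 760 = 62.396
Kp = Kc·(RT)^Δn = 0.9175 × (62.396)^0 = 0.9175 × 1 = 0.9175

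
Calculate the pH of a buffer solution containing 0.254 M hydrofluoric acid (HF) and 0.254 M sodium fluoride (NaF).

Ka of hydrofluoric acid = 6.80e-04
pH = 3.17

pKa = -log(6.80e-04) = 3.17. pH = pKa + log([A⁻]/[HA]) = 3.17 + log(0.254/0.254)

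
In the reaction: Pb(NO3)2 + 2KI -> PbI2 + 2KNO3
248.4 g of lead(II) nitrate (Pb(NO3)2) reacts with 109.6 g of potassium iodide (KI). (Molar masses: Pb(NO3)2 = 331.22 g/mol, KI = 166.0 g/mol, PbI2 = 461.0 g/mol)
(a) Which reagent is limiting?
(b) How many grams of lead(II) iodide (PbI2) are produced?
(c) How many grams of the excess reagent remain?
(a) KI, (b) 152.2 g, (c) 139.1 g

Moles of Pb(NO3)2 = 248.4 g ÷ 331.22 g/mol = 0.749955 mol
Moles of KI = 109.6 g ÷ 166.0 g/mol = 0.660241 mol
Moles ÷ coefficient: Pb(NO3)2: 0.749955/1 = 0.75, KI: 0.660241/2 = 0.3301
(a) KI has the smaller value, so KI is the limiting reagent.
(b) Moles of PbI2 = 0.660241 mol KI × (1/2) = 0.33012 mol; mass = 0.33012 mol × 461.0 g/mol = 152.2 g
(c) Pb(NO3)2 consumed = 0.660241 × (1/2) = 0.33012 mol; remaining = 0.749955 − 0.33012 = 0.419834 mol; mass = 0.419834 mol × 331.22 g/mol = 139.1 g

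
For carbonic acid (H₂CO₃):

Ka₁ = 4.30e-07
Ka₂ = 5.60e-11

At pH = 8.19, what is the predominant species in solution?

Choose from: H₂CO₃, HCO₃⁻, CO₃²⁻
HCO₃⁻

pKa1 = 6.37, pKa2 = 10.25. Each pKa is the crossover between adjacent species; pH = 8.19 lies in the region where HCO₃⁻ predominates.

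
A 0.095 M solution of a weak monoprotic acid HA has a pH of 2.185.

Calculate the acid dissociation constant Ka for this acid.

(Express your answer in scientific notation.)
K_a = 4.82e-04

[H⁺] = 10^(−pH) = 10^(−2.185) = 6.531e-03 M. For HA ⇌ H⁺ + A⁻, Ka = x²/(C − x) = (6.531e-03)²/(0.095 − 6.531e-03) = 4.82e-04.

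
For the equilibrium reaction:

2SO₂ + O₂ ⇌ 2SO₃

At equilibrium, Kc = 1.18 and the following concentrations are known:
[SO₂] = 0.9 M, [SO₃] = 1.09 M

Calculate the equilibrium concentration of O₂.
[O₂] = 1.2430 M

Kc = ([SO₃]^2) / ([SO₂]^2 × [O₂]) = 1.18
[O₂]^1 = (product terms)/(Kc · other reactant terms) = 1.1881 / (1.18 · 0.81) = 1.243
[O₂] = 1.2430 M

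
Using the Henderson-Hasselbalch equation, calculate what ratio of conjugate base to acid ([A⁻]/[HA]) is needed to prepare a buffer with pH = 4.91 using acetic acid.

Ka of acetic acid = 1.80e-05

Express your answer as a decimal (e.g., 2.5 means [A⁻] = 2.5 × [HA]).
[A⁻]/[HA] = 1.463

pKa = −log(1.80e-05) = 4.7447. pH = pKa + log([A⁻]/[HA]). 4.91 = 4.7447 + log(ratio). log(ratio) = 4.91 − 4.7447 = 0.1653. ratio = 10^(0.1653) = 1.463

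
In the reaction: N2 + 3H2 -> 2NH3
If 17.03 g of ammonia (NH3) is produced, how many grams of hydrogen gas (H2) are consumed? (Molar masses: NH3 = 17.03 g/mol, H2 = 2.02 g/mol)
Moles of NH3 = 17.03 g ÷ 17.03 g/mol = 1 mol
Mole ratio: 3 mol H2 / 2 mol NH3
Moles of H2 = 1 × (3/2) = 1.5 mol
Mass of H2 = 1.5 mol × 2.02 g/mol = 3.03 g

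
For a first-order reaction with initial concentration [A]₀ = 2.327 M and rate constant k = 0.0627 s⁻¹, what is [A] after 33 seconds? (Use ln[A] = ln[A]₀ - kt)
0.2939 M

ln[A] = ln[A]₀ - k·t = ln(2.327) - (0.0627)·(33) = 0.8446 - 2.0691 = -1.2245
[A] = e^(-1.2245) = 0.2939 M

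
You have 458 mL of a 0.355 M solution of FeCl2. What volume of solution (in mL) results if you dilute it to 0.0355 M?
Using M₁V₁ = M₂V₂:
0.355 × 458 = 0.0355 × V₂
V₂ = (0.355 × 458) / 0.0355 = 4580 mL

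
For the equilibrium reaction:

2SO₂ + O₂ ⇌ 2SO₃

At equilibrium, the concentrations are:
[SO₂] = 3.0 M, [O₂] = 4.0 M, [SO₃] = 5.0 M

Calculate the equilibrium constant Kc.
K_c = 0.6944

Kc = ([SO₃]^2) / ([SO₂]^2 × [O₂])
   = ((5.0)^2) / ((3.0)^2·(4.0))
   = 25 / 36 = 0.6944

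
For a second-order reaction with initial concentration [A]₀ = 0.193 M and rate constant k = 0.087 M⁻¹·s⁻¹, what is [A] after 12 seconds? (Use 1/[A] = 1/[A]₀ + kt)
0.1606 M

1/[A] = 1/[A]₀ + k·t = 1/0.193 + (0.087)·(12) = 5.1813 + 1.0440 = 6.2253
[A] = 1/6.2253 = 0.1606 M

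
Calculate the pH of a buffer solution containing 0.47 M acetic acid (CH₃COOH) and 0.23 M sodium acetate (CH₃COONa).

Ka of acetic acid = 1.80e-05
pH = 4.43

pKa = -log(1.80e-05) = 4.74. pH = pKa + log([A⁻]/[HA]) = 4.74 + log(0.23/0.47)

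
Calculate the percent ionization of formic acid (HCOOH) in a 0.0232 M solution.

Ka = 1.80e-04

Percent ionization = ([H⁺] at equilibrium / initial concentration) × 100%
Percent ionization = 8.43%

Let x = [H⁺]. Ka = x²/(C - x) ⇒ x² + (1.80e-04)x - (1.80e-04)(0.0232) = 0. x = 1.9555e-03. Percent = (1.9555e-03/0.0232) × 100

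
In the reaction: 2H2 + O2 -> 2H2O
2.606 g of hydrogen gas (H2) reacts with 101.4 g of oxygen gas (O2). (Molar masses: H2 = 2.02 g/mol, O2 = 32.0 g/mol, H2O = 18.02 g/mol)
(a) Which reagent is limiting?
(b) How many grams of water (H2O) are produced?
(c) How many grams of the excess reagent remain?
(a) H2, (b) 23.25 g, (c) 80.76 g

Moles of H2 = 2.606 g ÷ 2.02 g/mol = 1.2901 mol
Moles of O2 = 101.4 g ÷ 32.0 g/mol = 3.16875 mol
Moles ÷ coefficient: H2: 1.2901/2 = 0.645, O2: 3.16875/1 = 3.169
(a) H2 has the smaller value, so H2 is the limiting reagent.
(b) Moles of H2O = 1.2901 mol H2 × (2/2) = 1.2901 mol; mass = 1.2901 mol × 18.02 g/mol = 23.25 g
(c) O2 consumed = 1.2901 × (1/2) = 0.64505 mol; remaining = 3.16875 − 0.64505 = 2.5237 mol; mass = 2.5237 mol × 32.0 g/mol = 80.76 g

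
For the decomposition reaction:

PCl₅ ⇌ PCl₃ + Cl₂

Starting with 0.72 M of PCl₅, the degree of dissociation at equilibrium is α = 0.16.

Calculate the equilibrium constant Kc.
K_c = 0.0219

x = α·[A]₀ = 0.16 × 0.72 = 0.1152 M dissociated.
At eq: [PCl₅] = 0.72 − 0.1152 = 0.6048 M; [PCl₃] = [Cl₂] = x = 0.1152 M.
Kc = [PCl₃][Cl₂]/[PCl₅] = (0.1152)²/0.6048 = 0.02194.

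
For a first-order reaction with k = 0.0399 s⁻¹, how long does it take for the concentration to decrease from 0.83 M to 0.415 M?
17.37 s

From ln[A] = ln[A]₀ - k·t: t = ln([A]₀/[A])/k = ln(0.83/0.415)/0.0399 = ln(2.0000)/0.0399 = 0.6931/0.0399 = 17.37 s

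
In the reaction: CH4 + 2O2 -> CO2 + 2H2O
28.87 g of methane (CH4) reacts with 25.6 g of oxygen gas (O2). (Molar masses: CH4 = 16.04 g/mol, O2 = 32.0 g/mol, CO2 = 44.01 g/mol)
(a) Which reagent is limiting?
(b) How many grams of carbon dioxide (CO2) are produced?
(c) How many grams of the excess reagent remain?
(a) O2, (b) 17.6 g, (c) 22.45 g

Moles of CH4 = 28.87 g ÷ 16.04 g/mol = 1.79988 mol
Moles of O2 = 25.6 g ÷ 32.0 g/mol = 0.8 mol
Moles ÷ coefficient: CH4: 1.79988/1 = 1.8, O2: 0.8/2 = 0.4
(a) O2 has the smaller value, so O2 is the limiting reagent.
(b) Moles of CO2 = 0.8 mol O2 × (1/2) = 0.4 mol; mass = 0.4 mol × 44.01 g/mol = 17.6 g
(c) CH4 consumed = 0.8 × (1/2) = 0.4 mol; remaining = 1.79988 − 0.4 = 1.39988 mol; mass = 1.39988 mol × 16.04 g/mol = 22.45 g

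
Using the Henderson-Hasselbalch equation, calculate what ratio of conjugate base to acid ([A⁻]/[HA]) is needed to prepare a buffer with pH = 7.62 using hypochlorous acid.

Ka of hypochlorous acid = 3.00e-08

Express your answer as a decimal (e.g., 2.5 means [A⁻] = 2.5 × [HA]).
[A⁻]/[HA] = 1.251

pKa = −log(3.00e-08) = 7.5229. pH = pKa + log([A⁻]/[HA]). 7.62 = 7.5229 + log(ratio). log(ratio) = 7.62 − 7.5229 = 0.0971. ratio = 10^(0.0971) = 1.251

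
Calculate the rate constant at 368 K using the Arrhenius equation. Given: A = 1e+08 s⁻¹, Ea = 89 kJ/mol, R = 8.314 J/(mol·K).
2.33e-05 s⁻¹

k = A·exp(-Ea/(R·T)) = 1e+08·exp(-89000/(8.314·368)) = 1e+08·exp(-29.0892) = 1e+08·2.3265e-13 = 2.33e-05 s⁻¹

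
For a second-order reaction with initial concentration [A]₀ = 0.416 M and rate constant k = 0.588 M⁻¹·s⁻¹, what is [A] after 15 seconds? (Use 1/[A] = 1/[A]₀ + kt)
0.0891 M

1/[A] = 1/[A]₀ + k·t = 1/0.416 + (0.588)·(15) = 2.4038 + 8.8200 = 11.2238
[A] = 1/11.2238 = 0.0891 M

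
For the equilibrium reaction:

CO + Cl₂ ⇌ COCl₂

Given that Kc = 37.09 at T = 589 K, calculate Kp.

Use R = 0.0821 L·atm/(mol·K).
K_p = 0.7670

Δn = (moles gaseous products) − (moles gaseous reactants) = -1
T = 589 K; RT = 0.0821 × 589 = 48.3569
Kp = Kc·(RT)^Δn = 37.09 × (48.3569)^-1 = 37.09 × 0.0206796 = 0.7670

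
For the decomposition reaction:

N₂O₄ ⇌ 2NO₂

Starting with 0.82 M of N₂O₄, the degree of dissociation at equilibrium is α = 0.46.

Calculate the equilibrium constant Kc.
K_c = 1.2853

x = α·[A]₀ = 0.46 × 0.82 = 0.3772 M dissociated.
At eq: [N₂O₄] = 0.82 − 0.3772 = 0.4428 M; [NO₂] = 2x = 0.7544 M.
Kc = [NO₂]²/[N₂O₄] = (0.7544)²/0.4428 = 1.285.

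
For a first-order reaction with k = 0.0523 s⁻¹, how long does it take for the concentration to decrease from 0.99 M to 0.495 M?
13.25 s

From ln[A] = ln[A]₀ - k·t: t = ln([A]₀/[A])/k = ln(0.99/0.495)/0.0523 = ln(2.0000)/0.0523 = 0.6931/0.0523 = 13.25 s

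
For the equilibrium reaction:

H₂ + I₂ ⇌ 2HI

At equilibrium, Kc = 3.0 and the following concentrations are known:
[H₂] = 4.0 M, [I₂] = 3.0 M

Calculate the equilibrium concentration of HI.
[HI] = 6.0000 M

Kc = ([HI]^2) / ([H₂] × [I₂]) = 3.0
[HI]^2 = Kc · (reactant terms)/(other product terms) = 3.0 · 12 / 1 = 36
[HI] = (36)^(1/2) = 6.0000 M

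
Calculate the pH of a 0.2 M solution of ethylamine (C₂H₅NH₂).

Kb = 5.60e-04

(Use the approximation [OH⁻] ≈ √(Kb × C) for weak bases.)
pH = 12.02

[OH⁻] = √(Kb × C) = √(5.60e-04 × 0.2) = 1.0583e-02. pOH = 1.98, pH = 14 - pOH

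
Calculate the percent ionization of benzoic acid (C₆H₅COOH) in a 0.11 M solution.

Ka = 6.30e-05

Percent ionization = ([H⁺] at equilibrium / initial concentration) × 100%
Percent ionization = 2.36%

Let x = [H⁺]. Ka = x²/(C - x) ⇒ x² + (6.30e-05)x - (6.30e-05)(0.11) = 0. x = 2.6012e-03. Percent = (2.6012e-03/0.11) × 100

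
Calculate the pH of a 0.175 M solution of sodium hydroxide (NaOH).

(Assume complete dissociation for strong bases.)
pH = 13.24

[OH⁻] = 0.175 M for strong base. pOH = -log[OH⁻] = 0.76, pH = 14 - pOH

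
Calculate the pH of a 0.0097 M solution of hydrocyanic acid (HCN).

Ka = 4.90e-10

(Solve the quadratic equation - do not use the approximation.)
pH = 5.66

x² + Ka×x - Ka×C = 0. Using quadratic formula: [H⁺] = 2.1799e-06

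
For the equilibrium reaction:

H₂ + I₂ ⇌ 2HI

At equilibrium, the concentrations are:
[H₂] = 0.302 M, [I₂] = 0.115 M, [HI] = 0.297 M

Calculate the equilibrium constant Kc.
K_c = 2.5399

Kc = ([HI]^2) / ([H₂] × [I₂])
   = ((0.297)^2) / ((0.302)·(0.115))
   = 0.088209 / 0.03473 = 2.5399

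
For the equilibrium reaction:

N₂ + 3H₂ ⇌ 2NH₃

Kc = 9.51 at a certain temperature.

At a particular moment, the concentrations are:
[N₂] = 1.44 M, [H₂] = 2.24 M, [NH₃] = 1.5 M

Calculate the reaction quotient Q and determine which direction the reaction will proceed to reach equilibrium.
Q = 0.139, Q < K, reaction proceeds forward (toward products)

Q = ([NH₃]^2) / ([N₂] × [H₂]^3)
  = ((1.5)^2) / ((1.44)·(2.24)^3) = 2.25/16.185 = 0.139
Since Q = 0.139 < Kc = 9.51, the reaction proceeds forward (toward products) to reach equilibrium.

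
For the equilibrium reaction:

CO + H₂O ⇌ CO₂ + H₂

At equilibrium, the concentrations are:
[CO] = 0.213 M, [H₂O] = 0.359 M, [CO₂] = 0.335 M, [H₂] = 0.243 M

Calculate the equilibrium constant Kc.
K_c = 1.0646

Kc = ([CO₂] × [H₂]) / ([CO] × [H₂O])
   = ((0.335)·(0.243)) / ((0.213)·(0.359))
   = 0.081405 / 0.076467 = 1.0646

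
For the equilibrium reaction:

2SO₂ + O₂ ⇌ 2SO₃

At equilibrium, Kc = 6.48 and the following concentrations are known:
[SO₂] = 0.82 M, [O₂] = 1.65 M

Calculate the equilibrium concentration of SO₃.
[SO₃] = 2.6813 M

Kc = ([SO₃]^2) / ([SO₂]^2 × [O₂]) = 6.48
[SO₃]^2 = Kc · (reactant terms)/(other product terms) = 6.48 · 1.1095 / 1 = 7.1893
[SO₃] = (7.1893)^(1/2) = 2.6813 M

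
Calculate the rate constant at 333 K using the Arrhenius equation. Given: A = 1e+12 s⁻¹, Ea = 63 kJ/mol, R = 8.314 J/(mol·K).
1.31e+02 s⁻¹

k = A·exp(-Ea/(R·T)) = 1e+12·exp(-63000/(8.314·333)) = 1e+12·exp(-22.7555) = 1e+12·1.3104e-10 = 1.31e+02 s⁻¹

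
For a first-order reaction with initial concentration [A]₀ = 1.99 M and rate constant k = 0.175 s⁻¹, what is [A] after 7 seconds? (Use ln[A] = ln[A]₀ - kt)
0.5846 M

ln[A] = ln[A]₀ - k·t = ln(1.99) - (0.175)·(7) = 0.6881 - 1.2250 = -0.5369
[A] = e^(-0.5369) = 0.5846 M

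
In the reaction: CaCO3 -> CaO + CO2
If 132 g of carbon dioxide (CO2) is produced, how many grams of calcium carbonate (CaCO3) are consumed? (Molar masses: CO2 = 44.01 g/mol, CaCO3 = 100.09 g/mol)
Moles of CO2 = 132 g ÷ 44.01 g/mol = 2.99932 mol
Mole ratio: 1 mol CaCO3 / 1 mol CO2
Moles of CaCO3 = 2.99932 × (1/1) = 2.99932 mol
Mass of CaCO3 = 2.99932 mol × 100.09 g/mol = 300.2 g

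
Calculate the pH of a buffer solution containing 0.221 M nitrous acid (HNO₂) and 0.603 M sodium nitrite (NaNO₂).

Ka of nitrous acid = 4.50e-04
pH = 3.78

pKa = -log(4.50e-04) = 3.35. pH = pKa + log([A⁻]/[HA]) = 3.35 + log(0.603/0.221)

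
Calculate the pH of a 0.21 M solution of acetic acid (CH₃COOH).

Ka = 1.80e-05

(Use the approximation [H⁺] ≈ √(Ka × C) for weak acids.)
pH = 2.71

[H⁺] = √(Ka × C) = √(1.80e-05 × 0.21) = 1.9442e-03. pH = -log(1.9442e-03)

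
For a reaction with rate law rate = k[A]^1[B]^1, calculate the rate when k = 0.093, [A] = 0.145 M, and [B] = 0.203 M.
0.002737 M/s

rate = k·[A]^1·[B]^1 = 0.093·(0.145)^1·(0.203)^1 = 0.093·0.145·0.203 = 0.002737 M/s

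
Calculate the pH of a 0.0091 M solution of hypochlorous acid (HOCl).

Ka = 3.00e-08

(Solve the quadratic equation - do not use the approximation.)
pH = 4.78

x² + Ka×x - Ka×C = 0. Using quadratic formula: [H⁺] = 1.6508e-05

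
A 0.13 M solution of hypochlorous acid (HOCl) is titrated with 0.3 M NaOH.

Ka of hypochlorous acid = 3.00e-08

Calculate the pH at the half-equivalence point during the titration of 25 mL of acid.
pH = pKa = 7.52

At the half-equivalence point, [HA] = [A⁻], so by Henderson–Hasselbalch pH = pKa + log(1) = pKa.
pKa = −log(3.00e-08) = 7.52.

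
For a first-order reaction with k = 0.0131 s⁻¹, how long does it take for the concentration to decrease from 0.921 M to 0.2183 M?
109.89 s

From ln[A] = ln[A]₀ - k·t: t = ln([A]₀/[A])/k = ln(0.921/0.2183)/0.0131 = ln(4.2190)/0.0131 = 1.4396/0.0131 = 109.89 s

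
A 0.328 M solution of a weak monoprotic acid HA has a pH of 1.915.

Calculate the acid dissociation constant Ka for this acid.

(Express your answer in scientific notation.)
K_a = 4.68e-04

[H⁺] = 10^(−pH) = 10^(−1.915) = 1.216e-02 M. For HA ⇌ H⁺ + A⁻, Ka = x²/(C − x) = (1.216e-02)²/(0.328 − 1.216e-02) = 4.68e-04.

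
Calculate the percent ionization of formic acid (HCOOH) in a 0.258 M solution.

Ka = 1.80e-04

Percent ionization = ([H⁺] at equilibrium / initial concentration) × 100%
Percent ionization = 2.61%

Let x = [H⁺]. Ka = x²/(C - x) ⇒ x² + (1.80e-04)x - (1.80e-04)(0.258) = 0. x = 6.7253e-03. Percent = (6.7253e-03/0.258) × 100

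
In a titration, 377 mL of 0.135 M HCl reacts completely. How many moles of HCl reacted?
Moles = Molarity × Volume (L)
Moles = 0.135 M × 0.377 L = 0.0509 mol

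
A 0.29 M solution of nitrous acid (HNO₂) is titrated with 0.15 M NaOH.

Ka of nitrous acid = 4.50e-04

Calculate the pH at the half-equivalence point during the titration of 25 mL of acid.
pH = pKa = 3.35

At the half-equivalence point, [HA] = [A⁻], so by Henderson–Hasselbalch pH = pKa + log(1) = pKa.
pKa = −log(4.50e-04) = 3.35.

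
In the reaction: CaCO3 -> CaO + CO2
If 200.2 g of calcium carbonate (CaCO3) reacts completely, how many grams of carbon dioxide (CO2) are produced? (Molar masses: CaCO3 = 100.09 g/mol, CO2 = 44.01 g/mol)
Moles of CaCO3 = 200.2 g ÷ 100.09 g/mol = 2.0002 mol
Mole ratio: 1 mol CO2 / 1 mol CaCO3
Moles of CO2 = 2.0002 × (1/1) = 2.0002 mol
Mass of CO2 = 2.0002 mol × 44.01 g/mol = 88.03 g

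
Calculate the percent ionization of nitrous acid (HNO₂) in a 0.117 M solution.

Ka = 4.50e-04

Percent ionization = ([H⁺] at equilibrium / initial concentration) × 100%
Percent ionization = 6.01%

Let x = [H⁺]. Ka = x²/(C - x) ⇒ x² + (4.50e-04)x - (4.50e-04)(0.117) = 0. x = 7.0345e-03. Percent = (7.0345e-03/0.117) × 100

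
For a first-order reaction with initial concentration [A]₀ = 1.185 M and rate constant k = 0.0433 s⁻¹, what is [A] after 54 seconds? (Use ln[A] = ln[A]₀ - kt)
0.1144 M

ln[A] = ln[A]₀ - k·t = ln(1.185) - (0.0433)·(54) = 0.1697 - 2.3382 = -2.1685
[A] = e^(-2.1685) = 0.1144 M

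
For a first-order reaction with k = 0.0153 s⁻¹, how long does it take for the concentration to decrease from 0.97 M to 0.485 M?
45.30 s

From ln[A] = ln[A]₀ - k·t: t = ln([A]₀/[A])/k = ln(0.97/0.485)/0.0153 = ln(2.0000)/0.0153 = 0.6931/0.0153 = 45.30 s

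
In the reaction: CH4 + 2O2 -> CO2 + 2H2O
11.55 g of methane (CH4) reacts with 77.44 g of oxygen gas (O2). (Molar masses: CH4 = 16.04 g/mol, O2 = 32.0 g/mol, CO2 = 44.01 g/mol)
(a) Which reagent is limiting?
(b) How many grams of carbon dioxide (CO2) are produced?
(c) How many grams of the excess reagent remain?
(a) CH4, (b) 31.69 g, (c) 31.36 g

Moles of CH4 = 11.55 g ÷ 16.04 g/mol = 0.720075 mol
Moles of O2 = 77.44 g ÷ 32.0 g/mol = 2.42 mol
Moles ÷ coefficient: CH4: 0.720075/1 = 0.7201, O2: 2.42/2 = 1.21
(a) CH4 has the smaller value, so CH4 is the limiting reagent.
(b) Moles of CO2 = 0.720075 mol CH4 × (1/1) = 0.720075 mol; mass = 0.720075 mol × 44.01 g/mol = 31.69 g
(c) O2 consumed = 0.720075 × (2/1) = 1.44015 mol; remaining = 2.42 − 1.44015 = 0.97985 mol; mass = 0.97985 mol × 32.0 g/mol = 31.36 g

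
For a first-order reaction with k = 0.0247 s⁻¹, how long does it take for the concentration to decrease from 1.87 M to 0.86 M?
31.45 s

From ln[A] = ln[A]₀ - k·t: t = ln([A]₀/[A])/k = ln(1.87/0.86)/0.0247 = ln(2.1744)/0.0247 = 0.7768/0.0247 = 31.45 s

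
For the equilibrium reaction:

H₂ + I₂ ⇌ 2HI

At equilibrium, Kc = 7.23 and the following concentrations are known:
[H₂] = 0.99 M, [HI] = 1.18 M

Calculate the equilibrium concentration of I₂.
[I₂] = 0.1945 M

Kc = ([HI]^2) / ([H₂] × [I₂]) = 7.23
[I₂]^1 = (product terms)/(Kc · other reactant terms) = 1.3924 / (7.23 · 0.99) = 0.19453
[I₂] = 0.1945 M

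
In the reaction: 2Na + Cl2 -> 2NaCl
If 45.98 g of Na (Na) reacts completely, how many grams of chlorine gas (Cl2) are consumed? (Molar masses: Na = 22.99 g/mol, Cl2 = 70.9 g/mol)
Moles of Na = 45.98 g ÷ 22.99 g/mol = 2 mol
Mole ratio: 1 mol Cl2 / 2 mol Na
Moles of Cl2 = 2 × (1/2) = 1 mol
Mass of Cl2 = 1 mol × 70.9 g/mol = 70.9 g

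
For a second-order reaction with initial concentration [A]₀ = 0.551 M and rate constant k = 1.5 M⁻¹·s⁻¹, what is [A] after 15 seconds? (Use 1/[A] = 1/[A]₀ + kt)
0.0411 M

1/[A] = 1/[A]₀ + k·t = 1/0.551 + (1.5)·(15) = 1.8149 + 22.5000 = 24.3149
[A] = 1/24.3149 = 0.0411 M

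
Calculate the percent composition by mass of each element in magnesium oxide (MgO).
Mg: 60.31%, O: 39.69%

Molar mass of MgO = 40.31 g/mol
% Mg = (1 × 24.31) / 40.31 × 100% = 24.31 / 40.31 × 100% = 60.31%
% O = (1 × 16.0) / 40.31 × 100% = 16 / 40.31 × 100% = 39.69%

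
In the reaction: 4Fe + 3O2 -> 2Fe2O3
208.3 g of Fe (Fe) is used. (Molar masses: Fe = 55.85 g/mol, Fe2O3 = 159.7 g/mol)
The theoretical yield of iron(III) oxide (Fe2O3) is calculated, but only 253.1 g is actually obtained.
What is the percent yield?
Moles of Fe = 208.3 g ÷ 55.85 g/mol = 3.72963 mol
Mole ratio: 2 mol Fe2O3 / 4 mol Fe
Moles of Fe2O3 = 3.72963 × (2/4) = 1.86482 mol
Theoretical yield = 1.86482 mol × 159.7 g/mol = 297.81 g
Actual yield = 253.1 g
Percent yield = (253.1 / 297.81) × 100% = 85.0%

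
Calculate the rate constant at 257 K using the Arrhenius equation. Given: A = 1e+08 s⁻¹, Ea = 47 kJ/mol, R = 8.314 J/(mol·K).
2.80e-02 s⁻¹

k = A·exp(-Ea/(R·T)) = 1e+08·exp(-47000/(8.314·257)) = 1e+08·exp(-21.9966) = 1e+08·2.7991e-10 = 2.80e-02 s⁻¹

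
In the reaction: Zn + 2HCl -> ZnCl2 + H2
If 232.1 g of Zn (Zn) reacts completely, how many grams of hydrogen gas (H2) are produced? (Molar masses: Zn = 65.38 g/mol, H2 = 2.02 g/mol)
Moles of Zn = 232.1 g ÷ 65.38 g/mol = 3.55002 mol
Mole ratio: 1 mol H2 / 1 mol Zn
Moles of H2 = 3.55002 × (1/1) = 3.55002 mol
Mass of H2 = 3.55002 mol × 2.02 g/mol = 7.171 g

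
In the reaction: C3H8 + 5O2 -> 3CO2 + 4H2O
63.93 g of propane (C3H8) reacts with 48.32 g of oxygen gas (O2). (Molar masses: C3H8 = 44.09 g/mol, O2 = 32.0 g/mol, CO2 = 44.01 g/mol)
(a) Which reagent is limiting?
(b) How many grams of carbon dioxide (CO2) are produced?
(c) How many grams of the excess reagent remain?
(a) O2, (b) 39.87 g, (c) 50.61 g

Moles of C3H8 = 63.93 g ÷ 44.09 g/mol = 1.44999 mol
Moles of O2 = 48.32 g ÷ 32.0 g/mol = 1.51 mol
Moles ÷ coefficient: C3H8: 1.44999/1 = 1.45, O2: 1.51/5 = 0.302
(a) O2 has the smaller value, so O2 is the limiting reagent.
(b) Moles of CO2 = 1.51 mol O2 × (3/5) = 0.906 mol; mass = 0.906 mol × 44.01 g/mol = 39.87 g
(c) C3H8 consumed = 1.51 × (1/5) = 0.302 mol; remaining = 1.44999 − 0.302 = 1.14799 mol; mass = 1.14799 mol × 44.09 g/mol = 50.61 g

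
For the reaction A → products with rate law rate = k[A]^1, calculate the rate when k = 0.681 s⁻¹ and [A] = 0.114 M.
0.07763 M/s

rate = k·[A]^1 = 0.681·(0.114)^1 = 0.681·0.114 = 0.07763 M/s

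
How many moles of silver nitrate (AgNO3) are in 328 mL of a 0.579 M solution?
Moles = Molarity × Volume (L)
Moles = 0.579 M × 0.328 L = 0.1899 mol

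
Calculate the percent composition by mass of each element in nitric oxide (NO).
N: 46.68%, O: 53.32%

Molar mass of NO = 30.01 g/mol
% N = (1 × 14.01) / 30.01 × 100% = 14.01 / 30.01 × 100% = 46.68%
% O = (1 × 16.0) / 30.01 × 100% = 16 / 30.01 × 100% = 53.32%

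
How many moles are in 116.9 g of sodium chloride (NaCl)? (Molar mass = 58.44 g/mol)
Moles = 116.9 g ÷ 58.44 g/mol = 2 mol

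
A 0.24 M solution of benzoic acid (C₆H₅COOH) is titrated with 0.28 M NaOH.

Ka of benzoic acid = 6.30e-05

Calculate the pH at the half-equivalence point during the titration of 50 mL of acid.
pH = pKa = 4.20

At the half-equivalence point, [HA] = [A⁻], so by Henderson–Hasselbalch pH = pKa + log(1) = pKa.
pKa = −log(6.30e-05) = 4.20.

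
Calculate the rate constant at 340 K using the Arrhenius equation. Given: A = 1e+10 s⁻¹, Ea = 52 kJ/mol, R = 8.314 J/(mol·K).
1.03e+02 s⁻¹

k = A·exp(-Ea/(R·T)) = 1e+10·exp(-52000/(8.314·340)) = 1e+10·exp(-18.3956) = 1e+10·1.0254e-08 = 1.03e+02 s⁻¹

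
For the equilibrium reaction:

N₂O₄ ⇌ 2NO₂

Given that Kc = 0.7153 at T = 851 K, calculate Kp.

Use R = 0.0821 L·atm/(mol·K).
K_p = 49.9759

Δn = (moles gaseous products) − (moles gaseous reactants) = 1
T = 851 K; RT = 0.0821 × 851 = 69.8671
Kp = Kc·(RT)^Δn = 0.7153 × (69.8671)^1 = 0.7153 × 69.8671 = 49.9759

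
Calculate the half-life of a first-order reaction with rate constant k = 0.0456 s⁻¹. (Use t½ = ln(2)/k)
15.20 s

t½ = ln(2)/k = 0.6931/0.0456 = 15.20 s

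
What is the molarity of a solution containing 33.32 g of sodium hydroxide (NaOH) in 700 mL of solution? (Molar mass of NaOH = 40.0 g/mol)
Moles of NaOH = 33.32 g ÷ 40.0 g/mol = 0.833 mol
Volume = 700 mL = 0.7 L
Molarity = 0.833 mol ÷ 0.7 L = 1.19 M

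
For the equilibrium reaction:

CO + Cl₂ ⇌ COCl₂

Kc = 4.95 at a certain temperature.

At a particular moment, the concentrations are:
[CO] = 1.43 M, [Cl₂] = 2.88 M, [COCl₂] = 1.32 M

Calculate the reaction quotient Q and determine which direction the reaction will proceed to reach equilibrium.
Q = 0.321, Q < K, reaction proceeds forward (toward products)

Q = ([COCl₂]) / ([CO] × [Cl₂])
  = ((1.32)) / ((1.43)·(2.88)) = 1.32/4.1184 = 0.3205
Since Q = 0.3205 < Kc = 4.95, the reaction proceeds forward (toward products) to reach equilibrium.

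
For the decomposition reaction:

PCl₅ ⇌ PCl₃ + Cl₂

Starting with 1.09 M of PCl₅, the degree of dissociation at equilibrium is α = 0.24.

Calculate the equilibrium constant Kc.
K_c = 0.0826

x = α·[A]₀ = 0.24 × 1.09 = 0.2616 M dissociated.
At eq: [PCl₅] = 1.09 − 0.2616 = 0.8284 M; [PCl₃] = [Cl₂] = x = 0.2616 M.
Kc = [PCl₃][Cl₂]/[PCl₅] = (0.2616)²/0.8284 = 0.08261.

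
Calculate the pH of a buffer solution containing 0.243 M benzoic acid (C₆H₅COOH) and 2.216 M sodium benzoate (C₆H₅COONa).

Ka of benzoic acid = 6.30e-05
pH = 5.16

pKa = -log(6.30e-05) = 4.20. pH = pKa + log([A⁻]/[HA]) = 4.20 + log(2.216/0.243)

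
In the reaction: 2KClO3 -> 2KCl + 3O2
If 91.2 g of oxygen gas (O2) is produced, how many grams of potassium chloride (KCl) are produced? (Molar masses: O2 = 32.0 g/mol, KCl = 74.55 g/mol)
Moles of O2 = 91.2 g ÷ 32.0 g/mol = 2.85 mol
Mole ratio: 2 mol KCl / 3 mol O2
Moles of KCl = 2.85 × (2/3) = 1.9 mol
Mass of KCl = 1.9 mol × 74.55 g/mol = 141.6 g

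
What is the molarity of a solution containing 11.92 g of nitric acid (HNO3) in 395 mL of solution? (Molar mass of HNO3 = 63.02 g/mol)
Moles of HNO3 = 11.92 g ÷ 63.02 g/mol = 0.189146 mol
Volume = 395 mL = 0.395 L
Molarity = 0.189146 mol ÷ 0.395 L = 0.4789 M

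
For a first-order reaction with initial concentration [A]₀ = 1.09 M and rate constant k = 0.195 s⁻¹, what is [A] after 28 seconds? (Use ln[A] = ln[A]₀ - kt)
0.0046 M

ln[A] = ln[A]₀ - k·t = ln(1.09) - (0.195)·(28) = 0.0862 - 5.4600 = -5.3738
[A] = e^(-5.3738) = 0.0046 M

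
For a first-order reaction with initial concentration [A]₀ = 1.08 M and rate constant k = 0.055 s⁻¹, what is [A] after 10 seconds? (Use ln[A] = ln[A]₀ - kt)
0.6231 M

ln[A] = ln[A]₀ - k·t = ln(1.08) - (0.055)·(10) = 0.0770 - 0.5500 = -0.4730
[A] = e^(-0.4730) = 0.6231 M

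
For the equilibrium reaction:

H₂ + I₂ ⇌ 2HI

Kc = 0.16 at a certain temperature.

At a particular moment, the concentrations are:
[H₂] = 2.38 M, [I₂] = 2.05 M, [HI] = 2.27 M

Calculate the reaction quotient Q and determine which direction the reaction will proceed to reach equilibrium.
Q = 1.056, Q > K, reaction proceeds reverse (toward reactants)

Q = ([HI]^2) / ([H₂] × [I₂])
  = ((2.27)^2) / ((2.38)·(2.05)) = 5.1529/4.879 = 1.056
Since Q = 1.056 > Kc = 0.16, the reaction proceeds reverse (toward reactants) to reach equilibrium.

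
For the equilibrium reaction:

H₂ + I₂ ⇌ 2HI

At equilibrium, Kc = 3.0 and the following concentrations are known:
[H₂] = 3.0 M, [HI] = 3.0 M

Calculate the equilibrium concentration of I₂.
[I₂] = 1.0000 M

Kc = ([HI]^2) / ([H₂] × [I₂]) = 3.0
[I₂]^1 = (product terms)/(Kc · other reactant terms) = 9 / (3.0 · 3) = 1
[I₂] = 1.0000 M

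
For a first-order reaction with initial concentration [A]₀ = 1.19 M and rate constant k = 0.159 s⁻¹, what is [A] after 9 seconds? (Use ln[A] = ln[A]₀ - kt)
0.2845 M

ln[A] = ln[A]₀ - k·t = ln(1.19) - (0.159)·(9) = 0.1740 - 1.4310 = -1.2570
[A] = e^(-1.2570) = 0.2845 M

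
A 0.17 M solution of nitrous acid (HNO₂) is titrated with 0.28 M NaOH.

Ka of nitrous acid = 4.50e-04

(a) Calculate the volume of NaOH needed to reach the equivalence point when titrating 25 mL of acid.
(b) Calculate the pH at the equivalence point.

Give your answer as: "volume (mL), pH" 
V = 15.2 mL, pH = 8.19

(a) At equivalence: moles acid = moles base.
moles acid = 0.17 × 0.025 = 0.00425 mol; V_NaOH = 0.00425/0.28 = 0.01518 L = 15.2 mL.
(b) At equivalence, all acid → conjugate base A⁻ at [A⁻] = 0.00425/0.04018 = 0.1058 M.
Kb = Kw/Ka = 1.0e-14/4.50e-04 = 2.222e-11; [OH⁻] = √(Kb·[A⁻]) = 1.533e-06; pOH = 5.81; pH = 14 − pOH = 8.19.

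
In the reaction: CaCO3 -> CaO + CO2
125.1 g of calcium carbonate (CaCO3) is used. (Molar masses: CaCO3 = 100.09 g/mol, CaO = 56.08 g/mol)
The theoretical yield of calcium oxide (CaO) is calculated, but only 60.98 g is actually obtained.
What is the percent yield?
Moles of CaCO3 = 125.1 g ÷ 100.09 g/mol = 1.24988 mol
Mole ratio: 1 mol CaO / 1 mol CaCO3
Moles of CaO = 1.24988 × (1/1) = 1.24988 mol
Theoretical yield = 1.24988 mol × 56.08 g/mol = 70.093 g
Actual yield = 60.98 g
Percent yield = (60.98 / 70.093) × 100% = 87.0%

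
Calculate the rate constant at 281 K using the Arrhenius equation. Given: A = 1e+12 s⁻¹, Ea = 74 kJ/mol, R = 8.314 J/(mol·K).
1.75e-02 s⁻¹

k = A·exp(-Ea/(R·T)) = 1e+12·exp(-74000/(8.314·281)) = 1e+12·exp(-31.6749) = 1e+12·1.7529e-14 = 1.75e-02 s⁻¹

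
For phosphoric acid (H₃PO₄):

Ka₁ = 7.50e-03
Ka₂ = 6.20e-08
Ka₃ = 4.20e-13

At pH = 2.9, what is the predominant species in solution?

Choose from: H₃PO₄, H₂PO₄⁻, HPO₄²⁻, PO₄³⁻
H₂PO₄⁻

pKa1 = 2.12, pKa2 = 7.21, pKa3 = 12.38. Each pKa is the crossover between adjacent species; pH = 2.9 lies in the region where H₂PO₄⁻ predominates.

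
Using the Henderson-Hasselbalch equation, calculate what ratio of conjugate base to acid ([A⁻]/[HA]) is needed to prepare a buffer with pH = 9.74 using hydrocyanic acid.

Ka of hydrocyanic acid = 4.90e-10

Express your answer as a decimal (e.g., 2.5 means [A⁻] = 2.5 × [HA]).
[A⁻]/[HA] = 2.693

pKa = −log(4.90e-10) = 9.3098. pH = pKa + log([A⁻]/[HA]). 9.74 = 9.3098 + log(ratio). log(ratio) = 9.74 − 9.3098 = 0.4302. ratio = 10^(0.4302) = 2.693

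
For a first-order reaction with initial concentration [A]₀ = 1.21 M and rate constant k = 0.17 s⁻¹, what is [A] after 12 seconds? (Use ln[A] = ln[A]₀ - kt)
0.1573 M

ln[A] = ln[A]₀ - k·t = ln(1.21) - (0.17)·(12) = 0.1906 - 2.0400 = -1.8494
[A] = e^(-1.8494) = 0.1573 M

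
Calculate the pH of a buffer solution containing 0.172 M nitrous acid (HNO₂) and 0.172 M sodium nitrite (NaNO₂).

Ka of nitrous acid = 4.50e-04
pH = 3.35

pKa = -log(4.50e-04) = 3.35. pH = pKa + log([A⁻]/[HA]) = 3.35 + log(0.172/0.172)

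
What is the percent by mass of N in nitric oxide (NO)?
Mass of N in formula = 14.01 × 1 = 14.01 g/mol
Molar mass = 30.01 g/mol
% N = (14.01/30.01) × 100% = 46.68%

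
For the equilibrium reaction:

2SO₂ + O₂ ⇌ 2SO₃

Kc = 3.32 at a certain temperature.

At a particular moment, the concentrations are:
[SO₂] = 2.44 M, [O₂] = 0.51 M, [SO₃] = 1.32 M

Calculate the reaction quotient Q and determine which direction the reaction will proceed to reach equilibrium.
Q = 0.574, Q < K, reaction proceeds forward (toward products)

Q = ([SO₃]^2) / ([SO₂]^2 × [O₂])
  = ((1.32)^2) / ((2.44)^2·(0.51)) = 1.7424/3.0363 = 0.5738
Since Q = 0.5738 < Kc = 3.32, the reaction proceeds forward (toward products) to reach equilibrium.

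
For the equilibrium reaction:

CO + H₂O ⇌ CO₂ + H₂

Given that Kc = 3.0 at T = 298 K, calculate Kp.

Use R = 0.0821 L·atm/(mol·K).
K_p = 3.0000

Δn = (moles gaseous products) − (moles gaseous reactants) = 0
T = 298 K; RT = 0.0821 × 298 = 24.4658
Kp = Kc·(RT)^Δn = 3.0 × (24.4658)^0 = 3.0 × 1 = 3.0000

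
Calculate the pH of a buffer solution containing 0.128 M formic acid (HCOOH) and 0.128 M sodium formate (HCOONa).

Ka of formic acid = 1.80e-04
pH = 3.74

pKa = -log(1.80e-04) = 3.74. pH = pKa + log([A⁻]/[HA]) = 3.74 + log(0.128/0.128)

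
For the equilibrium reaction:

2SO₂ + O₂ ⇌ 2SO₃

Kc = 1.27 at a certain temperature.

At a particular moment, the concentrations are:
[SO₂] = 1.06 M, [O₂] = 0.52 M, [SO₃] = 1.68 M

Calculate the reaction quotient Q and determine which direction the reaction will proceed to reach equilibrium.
Q = 4.831, Q > K, reaction proceeds reverse (toward reactants)

Q = ([SO₃]^2) / ([SO₂]^2 × [O₂])
  = ((1.68)^2) / ((1.06)^2·(0.52)) = 2.8224/0.58427 = 4.831
Since Q = 4.831 > Kc = 1.27, the reaction proceeds reverse (toward reactants) to reach equilibrium.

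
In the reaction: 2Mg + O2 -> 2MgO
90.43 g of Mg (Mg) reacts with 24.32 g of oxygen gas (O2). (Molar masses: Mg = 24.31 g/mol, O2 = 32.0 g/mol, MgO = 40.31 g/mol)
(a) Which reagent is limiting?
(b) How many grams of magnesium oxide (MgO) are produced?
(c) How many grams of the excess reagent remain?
(a) O2, (b) 61.27 g, (c) 53.48 g

Moles of Mg = 90.43 g ÷ 24.31 g/mol = 3.71987 mol
Moles of O2 = 24.32 g ÷ 32.0 g/mol = 0.76 mol
Moles ÷ coefficient: Mg: 3.71987/2 = 1.86, O2: 0.76/1 = 0.76
(a) O2 has the smaller value, so O2 is the limiting reagent.
(b) Moles of MgO = 0.76 mol O2 × (2/1) = 1.52 mol; mass = 1.52 mol × 40.31 g/mol = 61.27 g
(c) Mg consumed = 0.76 × (2/1) = 1.52 mol; remaining = 3.71987 − 1.52 = 2.19987 mol; mass = 2.19987 mol × 24.31 g/mol = 53.48 g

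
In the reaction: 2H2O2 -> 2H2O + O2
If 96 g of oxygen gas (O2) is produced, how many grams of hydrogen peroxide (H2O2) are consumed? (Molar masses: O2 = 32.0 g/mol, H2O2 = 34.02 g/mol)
Moles of O2 = 96 g ÷ 32.0 g/mol = 3 mol
Mole ratio: 2 mol H2O2 / 1 mol O2
Moles of H2O2 = 3 × (2/1) = 6 mol
Mass of H2O2 = 6 mol × 34.02 g/mol = 204.1 g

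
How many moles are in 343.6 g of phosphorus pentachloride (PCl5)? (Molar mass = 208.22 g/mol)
Moles = 343.6 g ÷ 208.22 g/mol = 1.65 mol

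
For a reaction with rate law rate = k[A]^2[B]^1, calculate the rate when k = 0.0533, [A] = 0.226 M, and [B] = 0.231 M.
0.0006289 M/s

rate = k·[A]^2·[B]^1 = 0.0533·(0.226)^2·(0.231)^1 = 0.0533·0.051076·0.231 = 0.0006289 M/s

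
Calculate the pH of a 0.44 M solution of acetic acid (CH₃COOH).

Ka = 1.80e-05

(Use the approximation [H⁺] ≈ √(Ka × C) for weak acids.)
pH = 2.55

[H⁺] = √(Ka × C) = √(1.80e-05 × 0.44) = 2.8142e-03. pH = -log(2.8142e-03)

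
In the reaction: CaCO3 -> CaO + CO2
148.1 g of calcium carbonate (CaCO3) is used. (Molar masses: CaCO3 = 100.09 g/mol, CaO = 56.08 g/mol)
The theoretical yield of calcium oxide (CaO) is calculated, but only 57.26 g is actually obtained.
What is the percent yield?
Moles of CaCO3 = 148.1 g ÷ 100.09 g/mol = 1.47967 mol
Mole ratio: 1 mol CaO / 1 mol CaCO3
Moles of CaO = 1.47967 × (1/1) = 1.47967 mol
Theoretical yield = 1.47967 mol × 56.08 g/mol = 82.98 g
Actual yield = 57.26 g
Percent yield = (57.26 / 82.98) × 100% = 69.0%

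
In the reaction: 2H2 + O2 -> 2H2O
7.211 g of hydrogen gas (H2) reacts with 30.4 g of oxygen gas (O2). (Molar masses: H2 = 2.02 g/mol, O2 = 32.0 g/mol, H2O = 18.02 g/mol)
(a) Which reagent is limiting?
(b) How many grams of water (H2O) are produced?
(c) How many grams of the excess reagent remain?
(a) O2, (b) 34.24 g, (c) 3.373 g

Moles of H2 = 7.211 g ÷ 2.02 g/mol = 3.5698 mol
Moles of O2 = 30.4 g ÷ 32.0 g/mol = 0.95 mol
Moles ÷ coefficient: H2: 3.5698/2 = 1.785, O2: 0.95/1 = 0.95
(a) O2 has the smaller value, so O2 is the limiting reagent.
(b) Moles of H2O = 0.95 mol O2 × (2/1) = 1.9 mol; mass = 1.9 mol × 18.02 g/mol = 34.24 g
(c) H2 consumed = 0.95 × (2/1) = 1.9 mol; remaining = 3.5698 − 1.9 = 1.6698 mol; mass = 1.6698 mol × 2.02 g/mol = 3.373 g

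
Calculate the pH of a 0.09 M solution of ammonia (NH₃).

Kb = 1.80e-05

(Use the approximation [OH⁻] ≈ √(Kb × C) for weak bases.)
pH = 11.10

[OH⁻] = √(Kb × C) = √(1.80e-05 × 0.09) = 1.2728e-03. pOH = 2.90, pH = 14 - pOH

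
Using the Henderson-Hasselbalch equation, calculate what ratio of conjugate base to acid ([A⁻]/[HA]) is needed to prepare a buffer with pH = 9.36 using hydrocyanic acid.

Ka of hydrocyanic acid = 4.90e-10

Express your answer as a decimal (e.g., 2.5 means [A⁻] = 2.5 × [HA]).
[A⁻]/[HA] = 1.123

pKa = −log(4.90e-10) = 9.3098. pH = pKa + log([A⁻]/[HA]). 9.36 = 9.3098 + log(ratio). log(ratio) = 9.36 − 9.3098 = 0.0502. ratio = 10^(0.0502) = 1.123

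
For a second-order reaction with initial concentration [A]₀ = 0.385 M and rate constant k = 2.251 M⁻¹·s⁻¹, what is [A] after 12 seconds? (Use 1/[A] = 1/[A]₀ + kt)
0.0338 M

1/[A] = 1/[A]₀ + k·t = 1/0.385 + (2.251)·(12) = 2.5974 + 27.0120 = 29.6094
[A] = 1/29.6094 = 0.0338 M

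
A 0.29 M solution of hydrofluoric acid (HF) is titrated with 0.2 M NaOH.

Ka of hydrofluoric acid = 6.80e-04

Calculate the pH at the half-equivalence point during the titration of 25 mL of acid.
pH = pKa = 3.17

At the half-equivalence point, [HA] = [A⁻], so by Henderson–Hasselbalch pH = pKa + log(1) = pKa.
pKa = −log(6.80e-04) = 3.17.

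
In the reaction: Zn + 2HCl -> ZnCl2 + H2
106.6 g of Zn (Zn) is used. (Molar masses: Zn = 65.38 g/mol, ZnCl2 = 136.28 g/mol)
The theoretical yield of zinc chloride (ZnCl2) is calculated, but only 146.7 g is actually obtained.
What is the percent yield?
Moles of Zn = 106.6 g ÷ 65.38 g/mol = 1.63047 mol
Mole ratio: 1 mol ZnCl2 / 1 mol Zn
Moles of ZnCl2 = 1.63047 × (1/1) = 1.63047 mol
Theoretical yield = 1.63047 mol × 136.28 g/mol = 222.2 g
Actual yield = 146.7 g
Percent yield = (146.7 / 222.2) × 100% = 66.0%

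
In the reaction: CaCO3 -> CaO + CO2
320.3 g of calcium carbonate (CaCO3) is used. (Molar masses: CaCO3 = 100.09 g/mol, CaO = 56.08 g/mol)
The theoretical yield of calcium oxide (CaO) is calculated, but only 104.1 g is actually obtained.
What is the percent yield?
Moles of CaCO3 = 320.3 g ÷ 100.09 g/mol = 3.20012 mol
Mole ratio: 1 mol CaO / 1 mol CaCO3
Moles of CaO = 3.20012 × (1/1) = 3.20012 mol
Theoretical yield = 3.20012 mol × 56.08 g/mol = 179.46 g
Actual yield = 104.1 g
Percent yield = (104.1 / 179.46) × 100% = 58.0%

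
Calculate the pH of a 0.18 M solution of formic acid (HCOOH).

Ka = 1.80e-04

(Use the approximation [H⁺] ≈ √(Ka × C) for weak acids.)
pH = 2.24

[H⁺] = √(Ka × C) = √(1.80e-04 × 0.18) = 5.6921e-03. pH = -log(5.6921e-03)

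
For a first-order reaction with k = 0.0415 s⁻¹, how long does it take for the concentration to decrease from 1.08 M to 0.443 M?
21.47 s

From ln[A] = ln[A]₀ - k·t: t = ln([A]₀/[A])/k = ln(1.08/0.443)/0.0415 = ln(2.4379)/0.0415 = 0.8911/0.0415 = 21.47 s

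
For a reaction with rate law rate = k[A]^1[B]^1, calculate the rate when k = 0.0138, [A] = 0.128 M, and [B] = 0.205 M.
0.0003621 M/s

rate = k·[A]^1·[B]^1 = 0.0138·(0.128)^1·(0.205)^1 = 0.0138·0.128·0.205 = 0.0003621 M/s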